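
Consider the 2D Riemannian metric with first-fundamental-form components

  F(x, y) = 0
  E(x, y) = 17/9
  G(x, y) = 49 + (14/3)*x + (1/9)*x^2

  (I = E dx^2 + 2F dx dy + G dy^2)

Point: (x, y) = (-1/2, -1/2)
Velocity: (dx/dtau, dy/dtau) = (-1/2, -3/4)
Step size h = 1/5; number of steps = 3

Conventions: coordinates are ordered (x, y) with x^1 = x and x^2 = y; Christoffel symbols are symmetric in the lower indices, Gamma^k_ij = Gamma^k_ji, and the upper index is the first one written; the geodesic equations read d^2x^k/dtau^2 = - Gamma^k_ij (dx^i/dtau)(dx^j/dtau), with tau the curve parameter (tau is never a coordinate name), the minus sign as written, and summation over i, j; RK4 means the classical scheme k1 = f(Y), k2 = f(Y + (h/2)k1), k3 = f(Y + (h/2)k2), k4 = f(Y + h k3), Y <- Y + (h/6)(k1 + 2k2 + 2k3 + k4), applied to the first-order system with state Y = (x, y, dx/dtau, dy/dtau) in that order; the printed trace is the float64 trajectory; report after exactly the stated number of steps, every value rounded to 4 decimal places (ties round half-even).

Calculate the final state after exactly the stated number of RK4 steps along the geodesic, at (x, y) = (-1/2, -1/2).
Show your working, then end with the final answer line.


f(Y) = (dx/dtau, dy/dtau, -Gamma^x_ij Y'^i Y'^j, -Gamma^y_ij Y'^i Y'^j) with the Gammas evaluated at the stage position; h = 0.200000; intermediate values shown to 6 dp
step 0: x = -0.5000, y = -0.5000, dx/dtau = -0.5000, dy/dtau = -0.7500
step 1:
  k1: at (x, y) = (-0.500000, -0.500000), (dx/dtau, dy/dtau) = (-0.500000, -0.750000); Gamma_xxx = 0.000000, Gamma_xxy = 0.000000, Gamma_xyy = -1.205882, Gamma_yxx = 0.000000, Gamma_yxy = 0.048780, Gamma_yyy = 0.000000; k1 = (-0.500000, -0.750000, 0.678309, -0.036585)
  k2: at (x, y) = (-0.550000, -0.575000), (dx/dtau, dy/dtau) = (-0.432169, -0.753659); Gamma_xxx = 0.000000, Gamma_xxy = 0.000000, Gamma_xyy = -1.202941, Gamma_yxx = 0.000000, Gamma_yxy = 0.048900, Gamma_yyy = 0.000000; k2 = (-0.432169, -0.753659, 0.683272, -0.031854)
  k3: at (x, y) = (-0.543217, -0.575366), (dx/dtau, dy/dtau) = (-0.431673, -0.753185); Gamma_xxx = 0.000000, Gamma_xxy = 0.000000, Gamma_xyy = -1.203340, Gamma_yxx = 0.000000, Gamma_yxy = 0.048884, Gamma_yyy = 0.000000; k3 = (-0.431673, -0.753185, 0.682641, -0.031787)
  k4: at (x, y) = (-0.586335, -0.650637), (dx/dtau, dy/dtau) = (-0.363472, -0.756357); Gamma_xxx = 0.000000, Gamma_xxy = 0.000000, Gamma_xyy = -1.200804, Gamma_yxx = 0.000000, Gamma_yxy = 0.048987, Gamma_yyy = 0.000000; k4 = (-0.363472, -0.756357, 0.686952, -0.026934)
  Y <- Y + (h/6)(k1 + 2k2 + 2k3 + k4): x = -0.5864, y = -0.6507, dx/dtau = -0.3634, dy/dtau = -0.7564
step 2:
  k1: at (x, y) = (-0.586372, -0.650668), (dx/dtau, dy/dtau) = (-0.363430, -0.756360); Gamma_xxx = 0.000000, Gamma_xxy = 0.000000, Gamma_xyy = -1.200802, Gamma_yxx = 0.000000, Gamma_yxy = 0.048987, Gamma_yyy = 0.000000; k1 = (-0.363430, -0.756360, 0.686955, -0.026931)
  k2: at (x, y) = (-0.622715, -0.726304), (dx/dtau, dy/dtau) = (-0.294735, -0.759053); Gamma_xxx = 0.000000, Gamma_xxy = 0.000000, Gamma_xyy = -1.198664, Gamma_yxx = 0.000000, Gamma_yxy = 0.049074, Gamma_yyy = 0.000000; k2 = (-0.294735, -0.759053, 0.690624, -0.021958)
  k3: at (x, y) = (-0.615845, -0.726573), (dx/dtau, dy/dtau) = (-0.294368, -0.758556); Gamma_xxx = 0.000000, Gamma_xxy = 0.000000, Gamma_xyy = -1.199068, Gamma_yxx = 0.000000, Gamma_yxy = 0.049058, Gamma_yyy = 0.000000; k3 = (-0.294368, -0.758556, 0.689952, -0.021909)
  k4: at (x, y) = (-0.645245, -0.802379), (dx/dtau, dy/dtau) = (-0.225440, -0.760742); Gamma_xxx = 0.000000, Gamma_xxy = 0.000000, Gamma_xyy = -1.197339, Gamma_yxx = 0.000000, Gamma_yxy = 0.049129, Gamma_yyy = 0.000000; k4 = (-0.225440, -0.760742, 0.692933, -0.016851)
  Y <- Y + (h/6)(k1 + 2k2 + 2k3 + k4): x = -0.6453, y = -0.8024, dx/dtau = -0.2254, dy/dtau = -0.7607
step 3:
  k1: at (x, y) = (-0.645274, -0.802412), (dx/dtau, dy/dtau) = (-0.225396, -0.760744); Gamma_xxx = 0.000000, Gamma_xxy = 0.000000, Gamma_xyy = -1.197337, Gamma_yxx = 0.000000, Gamma_yxy = 0.049129, Gamma_yyy = 0.000000; k1 = (-0.225396, -0.760744, 0.692936, -0.016848)
  k2: at (x, y) = (-0.667814, -0.878487), (dx/dtau, dy/dtau) = (-0.156102, -0.762429); Gamma_xxx = 0.000000, Gamma_xxy = 0.000000, Gamma_xyy = -1.196011, Gamma_yxx = 0.000000, Gamma_yxy = 0.049183, Gamma_yyy = 0.000000; k2 = (-0.156102, -0.762429, 0.695238, -0.011707)
  k3: at (x, y) = (-0.660885, -0.878655), (dx/dtau, dy/dtau) = (-0.155872, -0.761915); Gamma_xxx = 0.000000, Gamma_xxy = 0.000000, Gamma_xyy = -1.196419, Gamma_yxx = 0.000000, Gamma_yxy = 0.049166, Gamma_yyy = 0.000000; k3 = (-0.155872, -0.761915, 0.694538, -0.011678)
  k4: at (x, y) = (-0.676449, -0.954795), (dx/dtau, dy/dtau) = (-0.086488, -0.763080); Gamma_xxx = 0.000000, Gamma_xxy = 0.000000, Gamma_xyy = -1.195503, Gamma_yxx = 0.000000, Gamma_yxy = 0.049204, Gamma_yyy = 0.000000; k4 = (-0.086488, -0.763080, 0.696130, -0.006495)
  Y <- Y + (h/6)(k1 + 2k2 + 2k3 + k4): x = -0.6765, y = -0.9548, dx/dtau = -0.0864, dy/dtau = -0.7631

Answer: x = -0.6765, y = -0.9548, dx/dtau = -0.0864, dy/dtau = -0.7631


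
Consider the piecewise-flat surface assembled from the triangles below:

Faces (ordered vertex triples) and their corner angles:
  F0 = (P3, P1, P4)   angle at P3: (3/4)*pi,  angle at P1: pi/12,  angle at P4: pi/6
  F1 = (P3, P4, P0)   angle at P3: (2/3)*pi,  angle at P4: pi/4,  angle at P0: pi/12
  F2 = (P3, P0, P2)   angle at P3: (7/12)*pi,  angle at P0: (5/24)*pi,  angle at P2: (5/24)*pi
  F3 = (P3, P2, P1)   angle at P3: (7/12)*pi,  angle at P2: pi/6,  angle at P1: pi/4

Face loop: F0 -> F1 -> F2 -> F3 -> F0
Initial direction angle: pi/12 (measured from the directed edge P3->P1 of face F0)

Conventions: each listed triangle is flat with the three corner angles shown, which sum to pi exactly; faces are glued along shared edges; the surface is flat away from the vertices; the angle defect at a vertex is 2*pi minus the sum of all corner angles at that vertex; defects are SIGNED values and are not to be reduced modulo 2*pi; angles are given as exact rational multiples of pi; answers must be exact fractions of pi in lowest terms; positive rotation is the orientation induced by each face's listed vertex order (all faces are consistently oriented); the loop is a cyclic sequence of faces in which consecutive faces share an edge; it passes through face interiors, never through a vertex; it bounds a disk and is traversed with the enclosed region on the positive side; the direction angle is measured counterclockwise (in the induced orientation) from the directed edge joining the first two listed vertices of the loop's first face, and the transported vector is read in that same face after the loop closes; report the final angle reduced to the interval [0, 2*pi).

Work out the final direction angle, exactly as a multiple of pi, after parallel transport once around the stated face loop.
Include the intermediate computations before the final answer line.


enclosed vertex P3: corner angles sum to (31/12)*pi, defect = 2*pi - (31/12)*pi = (-7/12)*pi
the rotation equals the total enclosed defect, so the final angle is initial + defects (mod 2*pi)
final angle = pi/12 - (7/12)*pi = (3/2)*pi (mod 2*pi)

Answer: final direction angle = (3/2)*pi


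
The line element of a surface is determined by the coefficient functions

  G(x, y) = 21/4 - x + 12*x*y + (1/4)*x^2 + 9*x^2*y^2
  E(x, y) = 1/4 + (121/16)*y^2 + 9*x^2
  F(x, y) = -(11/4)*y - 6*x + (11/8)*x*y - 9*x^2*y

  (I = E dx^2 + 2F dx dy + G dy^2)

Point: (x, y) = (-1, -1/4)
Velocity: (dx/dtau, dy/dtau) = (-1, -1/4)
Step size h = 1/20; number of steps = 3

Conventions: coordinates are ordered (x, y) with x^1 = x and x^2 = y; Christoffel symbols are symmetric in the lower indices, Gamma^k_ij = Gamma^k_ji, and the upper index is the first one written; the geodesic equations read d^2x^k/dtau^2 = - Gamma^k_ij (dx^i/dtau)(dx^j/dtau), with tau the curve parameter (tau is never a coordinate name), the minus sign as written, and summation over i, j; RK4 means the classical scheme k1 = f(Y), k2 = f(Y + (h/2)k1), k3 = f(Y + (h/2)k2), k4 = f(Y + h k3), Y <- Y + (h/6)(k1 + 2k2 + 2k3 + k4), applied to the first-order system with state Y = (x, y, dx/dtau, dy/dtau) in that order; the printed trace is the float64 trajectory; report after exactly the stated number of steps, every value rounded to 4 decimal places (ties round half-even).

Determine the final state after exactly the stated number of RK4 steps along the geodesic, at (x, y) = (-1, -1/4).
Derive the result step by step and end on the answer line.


f(Y) = (dx/dtau, dy/dtau, -Gamma^x_ij Y'^i Y'^j, -Gamma^y_ij Y'^i Y'^j) with the Gammas evaluated at the stage position; h = 0.050000; intermediate values shown to 6 dp
step 0: x = -1.0000, y = -0.2500, dx/dtau = -1.0000, dy/dtau = -0.2500
step 1:
  k1: at (x, y) = (-1.000000, -0.250000), (dx/dtau, dy/dtau) = (-1.000000, -0.250000); Gamma_xxx = -0.638548, Gamma_xxy = 0.605433, Gamma_xyy = -2.326185, Gamma_yxx = -0.300780, Gamma_yxy = -0.837930, Gamma_yyy = 1.325705; k1 = (-1.000000, -0.250000, 0.481219, 0.636888)
  k2: at (x, y) = (-1.025000, -0.256250), (dx/dtau, dy/dtau) = (-0.987970, -0.234078); Gamma_xxx = -0.569363, Gamma_xxy = 0.648712, Gamma_xyy = -2.267377, Gamma_yxx = -0.354424, Gamma_yxy = -0.887677, Gamma_yyy = 1.288200; k2 = (-0.987970, -0.234078, 0.379937, 0.685936)
  k3: at (x, y) = (-1.024699, -0.255852), (dx/dtau, dy/dtau) = (-0.990502, -0.232852); Gamma_xxx = -0.571705, Gamma_xxy = 0.646547, Gamma_xyy = -2.268773, Gamma_yxx = -0.352405, Gamma_yxy = -0.885402, Gamma_yyy = 1.289329; k3 = (-0.990502, -0.232852, 0.385669, 0.684253)
  k4: at (x, y) = (-1.049525, -0.261643), (dx/dtau, dy/dtau) = (-0.980717, -0.215787); Gamma_xxx = -0.504402, Gamma_xxy = 0.687733, Gamma_xyy = -2.213394, Gamma_yxx = -0.406295, Gamma_yxy = -0.933567, Gamma_yyy = 1.252899; k4 = (-0.980717, -0.215787, 0.297117, 0.727571)
  Y <- Y + (h/6)(k1 + 2k2 + 2k3 + k4): x = -1.0495, y = -0.2617, dx/dtau = -0.9808, dy/dtau = -0.2158
step 2:
  k1: at (x, y) = (-1.049480, -0.261664), (dx/dtau, dy/dtau) = (-0.980754, -0.215793); Gamma_xxx = -0.504364, Gamma_xxy = 0.687832, Gamma_xyy = -2.213416, Gamma_yxx = -0.406342, Gamma_yxy = -0.933656, Gamma_yyy = 1.252890; k1 = (-0.980754, -0.215793, 0.297063, 0.727706)
  k2: at (x, y) = (-1.073999, -0.267059), (dx/dtau, dy/dtau) = (-0.973327, -0.197600); Gamma_xxx = -0.439118, Gamma_xxy = 0.726981, Gamma_xyy = -2.161450, Gamma_yxx = -0.460191, Gamma_yxy = -0.980210, Gamma_yyy = 1.217665; k2 = (-0.973327, -0.197600, 0.220761, 0.765472)
  k3: at (x, y) = (-1.073814, -0.266604), (dx/dtau, dy/dtau) = (-0.975235, -0.196656); Gamma_xxx = -0.441853, Gamma_xxy = 0.724257, Gamma_xyy = -2.162918, Gamma_yxx = -0.457697, Gamma_yxy = -0.977387, Gamma_yyy = 1.219015; k3 = (-0.975235, -0.196656, 0.226082, 0.763062)
  k4: at (x, y) = (-1.098242, -0.271497), (dx/dtau, dy/dtau) = (-0.969450, -0.177640); Gamma_xxx = -0.379485, Gamma_xxy = 0.760293, Gamma_xyy = -2.114373, Gamma_yxx = -0.510453, Gamma_yxy = -1.021231, Gamma_yyy = 1.185426; k4 = (-0.969450, -0.177640, 0.161509, 0.794071)
  Y <- Y + (h/6)(k1 + 2k2 + 2k3 + k4): x = -1.0982, y = -0.2715, dx/dtau = -0.9695, dy/dtau = -0.1776
step 3:
  k1: at (x, y) = (-1.098208, -0.271513), (dx/dtau, dy/dtau) = (-0.969485, -0.177636); Gamma_xxx = -0.379436, Gamma_xxy = 0.760389, Gamma_xyy = -2.114374, Gamma_yxx = -0.510506, Gamma_yxy = -1.021318, Gamma_yyy = 1.185406; k1 = (-0.969485, -0.177636, 0.161449, 0.794193)
  k2: at (x, y) = (-1.122445, -0.275954), (dx/dtau, dy/dtau) = (-0.965449, -0.157781); Gamma_xxx = -0.320088, Gamma_xxy = 0.793364, Gamma_xyy = -2.069204, Gamma_yxx = -0.561904, Gamma_yxy = -1.062414, Gamma_yyy = 1.153538; k2 = (-0.965449, -0.157781, 0.108158, 0.818703)
  k3: at (x, y) = (-1.122344, -0.275458), (dx/dtau, dy/dtau) = (-0.966781, -0.157168); Gamma_xxx = -0.323230, Gamma_xxy = 0.790115, Gamma_xyy = -2.070775, Gamma_yxx = -0.558937, Gamma_yxy = -1.059062, Gamma_yyy = 1.155104; k3 = (-0.966781, -0.157168, 0.113152, 0.815729)
  k4: at (x, y) = (-1.146547, -0.279372), (dx/dtau, dy/dtau) = (-0.963827, -0.136850); Gamma_xxx = -0.267695, Gamma_xxy = 0.819077, Gamma_xyy = -2.029040, Gamma_yxx = -0.607978, Gamma_yxy = -1.096400, Gamma_yyy = 1.125343; k4 = (-0.963827, -0.136850, 0.070607, 0.832943)
  Y <- Y + (h/6)(k1 + 2k2 + 2k3 + k4): x = -1.1465, y = -0.2794, dx/dtau = -0.9639, dy/dtau = -0.1368

Answer: x = -1.1465, y = -0.2794, dx/dtau = -0.9639, dy/dtau = -0.1368


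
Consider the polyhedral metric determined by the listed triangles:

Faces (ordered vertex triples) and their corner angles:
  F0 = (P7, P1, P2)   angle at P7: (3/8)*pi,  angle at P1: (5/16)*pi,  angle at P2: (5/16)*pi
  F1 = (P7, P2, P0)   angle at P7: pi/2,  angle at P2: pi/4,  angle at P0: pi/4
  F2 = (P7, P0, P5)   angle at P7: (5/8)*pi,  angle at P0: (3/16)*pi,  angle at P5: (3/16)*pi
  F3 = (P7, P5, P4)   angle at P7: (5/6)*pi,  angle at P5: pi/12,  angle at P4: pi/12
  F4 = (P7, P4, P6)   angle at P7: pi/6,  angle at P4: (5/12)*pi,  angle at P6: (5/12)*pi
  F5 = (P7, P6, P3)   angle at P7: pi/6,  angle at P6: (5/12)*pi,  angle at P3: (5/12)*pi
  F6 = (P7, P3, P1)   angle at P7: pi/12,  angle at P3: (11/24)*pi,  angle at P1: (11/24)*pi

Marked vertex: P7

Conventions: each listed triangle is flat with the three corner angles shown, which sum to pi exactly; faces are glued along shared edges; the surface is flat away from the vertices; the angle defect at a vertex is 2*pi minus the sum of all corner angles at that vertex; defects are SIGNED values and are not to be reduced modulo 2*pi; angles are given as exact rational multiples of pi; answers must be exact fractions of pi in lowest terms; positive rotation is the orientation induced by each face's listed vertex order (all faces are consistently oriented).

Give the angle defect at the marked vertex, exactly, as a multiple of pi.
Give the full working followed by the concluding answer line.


Sum of corner angles at P7: (11/4)*pi
defect = 2*pi - (11/4)*pi

Answer: defect(P7) = (-3/4)*pi


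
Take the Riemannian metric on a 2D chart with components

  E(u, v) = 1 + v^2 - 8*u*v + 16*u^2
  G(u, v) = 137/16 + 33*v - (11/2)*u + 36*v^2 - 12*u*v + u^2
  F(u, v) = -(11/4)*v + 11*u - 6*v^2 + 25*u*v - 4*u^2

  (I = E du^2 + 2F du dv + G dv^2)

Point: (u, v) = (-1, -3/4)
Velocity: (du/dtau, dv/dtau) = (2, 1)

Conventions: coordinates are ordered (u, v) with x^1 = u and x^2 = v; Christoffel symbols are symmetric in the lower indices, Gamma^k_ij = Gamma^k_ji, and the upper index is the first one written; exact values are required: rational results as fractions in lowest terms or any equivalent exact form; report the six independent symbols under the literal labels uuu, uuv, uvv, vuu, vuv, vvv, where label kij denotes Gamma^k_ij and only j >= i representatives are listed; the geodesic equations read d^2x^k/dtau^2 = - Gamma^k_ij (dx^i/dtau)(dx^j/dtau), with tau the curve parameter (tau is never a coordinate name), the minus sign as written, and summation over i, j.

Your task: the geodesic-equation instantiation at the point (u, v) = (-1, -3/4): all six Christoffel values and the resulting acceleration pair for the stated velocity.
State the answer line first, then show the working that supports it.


Answer: Gamma_uuu = -104/97, Gamma_uuv = 26/97, Gamma_uvv = -156/97, Gamma_vuu = -24/97, Gamma_vuv = 6/97, Gamma_vvv = -36/97; accelerations (d^2u/dtau^2, d^2v/dtau^2) = (468/97, 108/97)

E = 185/16, F = 39/16, G = 25/16 at the point
E_u = -26, E_v = 13/2, F_u = 1/4, F_v = -75/4, G_u = 3/2, G_v = -9
EG - F^2 = 97/8;  g^inv = (8/97) * [[25/16, -39/16], [-39/16, 185/16]]
first-kind symbols [ij,l] = (1/2)(d_i g_jl + d_j g_il - d_l g_ij): [uu,u] = E_u/2 = -13, [uu,v] = F_u - E_v/2 = -3, [uv,u] = E_v/2 = 13/4, [uv,v] = G_u/2 = 3/4, [vv,u] = F_v - G_u/2 = -39/2, [vv,v] = G_v/2 = -9/2
Gamma^u_ij = (G*[ij,u] - F*[ij,v])/(EG - F^2), Gamma^v_ij = (E*[ij,v] - F*[ij,u])/(EG - F^2)
Gamma_uuu = -104/97, Gamma_uuv = 26/97, Gamma_uvv = -156/97, Gamma_vuu = -24/97, Gamma_vuv = 6/97, Gamma_vvv = -36/97
d^2u/dtau^2 = -(Gamma_uuu*(2)^2 + 2*Gamma_uuv*(2)*(1) + Gamma_uvv*(1)^2) = 468/97
d^2v/dtau^2 = -(Gamma_vuu*(2)^2 + 2*Gamma_vuv*(2)*(1) + Gamma_vvv*(1)^2) = 108/97


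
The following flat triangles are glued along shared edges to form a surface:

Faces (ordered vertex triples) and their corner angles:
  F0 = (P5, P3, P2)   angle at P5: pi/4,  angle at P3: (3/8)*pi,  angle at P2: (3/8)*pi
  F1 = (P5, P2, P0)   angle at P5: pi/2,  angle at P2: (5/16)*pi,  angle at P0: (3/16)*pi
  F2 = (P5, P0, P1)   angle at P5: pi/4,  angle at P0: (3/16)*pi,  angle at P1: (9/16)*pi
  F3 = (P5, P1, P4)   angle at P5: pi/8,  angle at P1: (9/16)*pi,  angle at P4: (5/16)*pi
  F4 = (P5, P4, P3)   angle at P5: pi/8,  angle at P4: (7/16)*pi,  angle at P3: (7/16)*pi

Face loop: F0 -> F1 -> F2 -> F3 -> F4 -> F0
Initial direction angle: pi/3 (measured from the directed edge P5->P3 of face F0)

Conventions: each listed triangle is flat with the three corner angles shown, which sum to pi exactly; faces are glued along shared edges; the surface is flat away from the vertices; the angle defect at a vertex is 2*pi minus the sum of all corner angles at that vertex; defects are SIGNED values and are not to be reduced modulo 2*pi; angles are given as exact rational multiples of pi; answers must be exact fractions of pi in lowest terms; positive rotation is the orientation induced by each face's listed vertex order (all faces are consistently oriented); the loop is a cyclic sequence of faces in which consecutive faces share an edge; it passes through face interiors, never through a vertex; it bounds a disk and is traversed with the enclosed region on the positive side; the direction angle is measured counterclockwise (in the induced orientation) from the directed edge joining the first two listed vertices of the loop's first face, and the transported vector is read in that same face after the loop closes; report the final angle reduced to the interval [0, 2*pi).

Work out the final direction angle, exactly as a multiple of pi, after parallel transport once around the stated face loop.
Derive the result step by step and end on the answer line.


enclosed vertex P5: corner angles sum to (5/4)*pi, defect = 2*pi - (5/4)*pi = (3/4)*pi
final direction = starting direction + enclosed defect total, reduced mod 2*pi (induced orientation)
final angle = pi/3 + (3/4)*pi = (13/12)*pi (mod 2*pi)

Answer: final direction angle = (13/12)*pi


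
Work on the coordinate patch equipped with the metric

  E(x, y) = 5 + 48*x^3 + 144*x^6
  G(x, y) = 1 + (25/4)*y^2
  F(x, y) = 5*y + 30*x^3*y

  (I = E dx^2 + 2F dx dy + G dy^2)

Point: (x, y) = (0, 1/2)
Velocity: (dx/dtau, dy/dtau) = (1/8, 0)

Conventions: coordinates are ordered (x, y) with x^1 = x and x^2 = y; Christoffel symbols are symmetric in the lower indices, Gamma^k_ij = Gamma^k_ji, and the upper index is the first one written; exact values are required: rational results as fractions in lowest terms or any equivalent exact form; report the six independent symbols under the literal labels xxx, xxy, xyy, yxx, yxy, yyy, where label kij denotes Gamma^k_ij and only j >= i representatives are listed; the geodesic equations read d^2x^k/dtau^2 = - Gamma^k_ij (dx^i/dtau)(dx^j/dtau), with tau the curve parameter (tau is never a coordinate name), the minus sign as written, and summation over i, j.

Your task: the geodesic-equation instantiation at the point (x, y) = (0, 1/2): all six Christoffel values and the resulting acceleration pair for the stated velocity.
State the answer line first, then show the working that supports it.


Answer: Gamma_xxx = 0, Gamma_xxy = 0, Gamma_xyy = 16/21, Gamma_yxx = 0, Gamma_yxy = 0, Gamma_yyy = 10/21; accelerations (d^2x/dtau^2, d^2y/dtau^2) = (0, 0)

E = 5, F = 5/2, G = 41/16 at the point
E_x = 0, E_y = 0, F_x = 0, F_y = 5, G_x = 0, G_y = 25/4
EG - F^2 = 105/16;  g^inv = (16/105) * [[41/16, -5/2], [-5/2, 5]]
first-kind symbols [ij,l] = (1/2)(d_i g_jl + d_j g_il - d_l g_ij): [xx,x] = E_x/2 = 0, [xx,y] = F_x - E_y/2 = 0, [xy,x] = E_y/2 = 0, [xy,y] = G_x/2 = 0, [yy,x] = F_y - G_x/2 = 5, [yy,y] = G_y/2 = 25/8
Gamma^x_ij = (G*[ij,x] - F*[ij,y])/(EG - F^2), Gamma^y_ij = (E*[ij,y] - F*[ij,x])/(EG - F^2)
Gamma_xxx = 0, Gamma_xxy = 0, Gamma_xyy = 16/21, Gamma_yxx = 0, Gamma_yxy = 0, Gamma_yyy = 10/21
d^2x/dtau^2 = -(Gamma_xxx*(1/8)^2 + 2*Gamma_xxy*(1/8)*(0) + Gamma_xyy*(0)^2) = 0
d^2y/dtau^2 = -(Gamma_yxx*(1/8)^2 + 2*Gamma_yxy*(1/8)*(0) + Gamma_yyy*(0)^2) = 0


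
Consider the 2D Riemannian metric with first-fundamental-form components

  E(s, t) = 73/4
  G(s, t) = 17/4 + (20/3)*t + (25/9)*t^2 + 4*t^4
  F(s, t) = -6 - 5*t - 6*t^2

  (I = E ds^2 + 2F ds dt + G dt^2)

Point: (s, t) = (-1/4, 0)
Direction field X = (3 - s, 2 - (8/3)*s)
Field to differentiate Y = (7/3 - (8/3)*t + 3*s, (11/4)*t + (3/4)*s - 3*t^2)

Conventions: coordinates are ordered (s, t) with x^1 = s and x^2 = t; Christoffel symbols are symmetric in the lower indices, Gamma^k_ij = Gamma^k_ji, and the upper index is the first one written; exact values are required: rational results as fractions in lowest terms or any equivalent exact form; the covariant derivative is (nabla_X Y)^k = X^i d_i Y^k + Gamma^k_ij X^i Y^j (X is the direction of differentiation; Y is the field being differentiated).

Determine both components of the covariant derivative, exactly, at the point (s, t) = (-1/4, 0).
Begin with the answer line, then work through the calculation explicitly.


Answer: (nabla_X Y)^s = 12707/4788, (nabla_X Y)^t = 20003/2128

E = 73/4, F = -6, G = 17/4 at the point
E_s = 0, E_t = 0, F_s = 0, F_t = -5, G_s = 0, G_t = 20/3
EG - F^2 = 665/16;  g^inv = (16/665) * [[17/4, 6], [6, 73/4]]
first-kind symbols [ij,l] = (1/2)(d_i g_jl + d_j g_il - d_l g_ij): [ss,s] = E_s/2 = 0, [ss,t] = F_s - E_t/2 = 0, [st,s] = E_t/2 = 0, [st,t] = G_s/2 = 0, [tt,s] = F_t - G_s/2 = -5, [tt,t] = G_t/2 = 10/3
Gamma^s_ij = (G*[ij,s] - F*[ij,t])/(EG - F^2), Gamma^t_ij = (E*[ij,t] - F*[ij,s])/(EG - F^2)
Gamma_sss = 0, Gamma_sst = 0, Gamma_stt = -4/133, Gamma_tss = 0, Gamma_tst = 0, Gamma_ttt = 296/399
X = (13/4, 8/3), Y = (19/12, -3/16) at the point


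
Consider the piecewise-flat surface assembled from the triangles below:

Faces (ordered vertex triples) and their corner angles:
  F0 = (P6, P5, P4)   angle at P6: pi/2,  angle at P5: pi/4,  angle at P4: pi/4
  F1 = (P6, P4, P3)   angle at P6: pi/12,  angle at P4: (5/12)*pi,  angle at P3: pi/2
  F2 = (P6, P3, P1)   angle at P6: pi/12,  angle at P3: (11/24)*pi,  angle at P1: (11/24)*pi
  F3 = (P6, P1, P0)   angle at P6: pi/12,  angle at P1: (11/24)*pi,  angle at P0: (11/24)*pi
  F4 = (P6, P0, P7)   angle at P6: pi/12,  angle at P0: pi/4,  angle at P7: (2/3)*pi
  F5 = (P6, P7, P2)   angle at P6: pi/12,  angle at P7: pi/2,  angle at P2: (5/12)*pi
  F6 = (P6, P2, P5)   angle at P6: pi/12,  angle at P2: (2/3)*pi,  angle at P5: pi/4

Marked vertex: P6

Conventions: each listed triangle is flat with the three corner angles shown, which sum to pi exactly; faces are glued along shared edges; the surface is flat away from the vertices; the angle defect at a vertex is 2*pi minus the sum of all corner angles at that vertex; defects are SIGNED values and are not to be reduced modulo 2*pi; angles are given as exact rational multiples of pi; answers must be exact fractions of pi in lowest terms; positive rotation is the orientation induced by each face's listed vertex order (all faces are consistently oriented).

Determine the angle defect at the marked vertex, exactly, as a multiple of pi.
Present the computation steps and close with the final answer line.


Sum of corner angles at P6: pi
defect = 2*pi - pi

Answer: defect(P6) = pi


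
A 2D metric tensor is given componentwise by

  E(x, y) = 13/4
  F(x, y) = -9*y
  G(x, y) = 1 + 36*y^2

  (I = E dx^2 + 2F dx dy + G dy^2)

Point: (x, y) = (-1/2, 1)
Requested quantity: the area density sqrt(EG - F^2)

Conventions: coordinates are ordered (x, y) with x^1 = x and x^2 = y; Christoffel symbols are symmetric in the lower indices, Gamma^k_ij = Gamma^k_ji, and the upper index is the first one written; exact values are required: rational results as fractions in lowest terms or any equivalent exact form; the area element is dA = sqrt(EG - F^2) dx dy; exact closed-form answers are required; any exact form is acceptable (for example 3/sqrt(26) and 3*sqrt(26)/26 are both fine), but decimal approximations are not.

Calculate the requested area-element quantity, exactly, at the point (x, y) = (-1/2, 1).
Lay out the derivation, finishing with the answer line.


E = 13/4, F = -9, G = 37; EG - F^2 = 157/4

Answer: sqrt(EG - F^2) = sqrt(157)/2


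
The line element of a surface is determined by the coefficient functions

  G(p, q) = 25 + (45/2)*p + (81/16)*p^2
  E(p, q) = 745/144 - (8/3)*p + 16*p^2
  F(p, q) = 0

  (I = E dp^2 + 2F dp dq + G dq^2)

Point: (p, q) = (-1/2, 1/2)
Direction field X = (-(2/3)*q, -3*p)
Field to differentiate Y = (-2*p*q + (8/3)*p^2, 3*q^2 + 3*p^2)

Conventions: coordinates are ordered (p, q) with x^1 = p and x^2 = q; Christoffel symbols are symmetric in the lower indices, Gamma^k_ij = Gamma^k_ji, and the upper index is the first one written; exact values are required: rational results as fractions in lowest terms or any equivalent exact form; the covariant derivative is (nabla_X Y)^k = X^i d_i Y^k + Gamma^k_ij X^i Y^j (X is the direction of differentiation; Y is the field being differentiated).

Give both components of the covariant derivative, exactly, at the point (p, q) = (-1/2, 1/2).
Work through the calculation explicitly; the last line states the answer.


E = 1513/144, F = 0, G = 961/64 at the point
E_p = -56/3, E_q = 0, F_p = 0, F_q = 0, G_p = 279/16, G_q = 0
EG - F^2 = 1453993/9216;  g^inv = (9216/1453993) * [[961/64, 0], [0, 1513/144]]
first-kind symbols [ij,l] = (1/2)(d_i g_jl + d_j g_il - d_l g_ij): [pp,p] = E_p/2 = -28/3, [pp,q] = F_p - E_q/2 = 0, [pq,p] = E_q/2 = 0, [pq,q] = G_p/2 = 279/32, [qq,p] = F_q - G_p/2 = -279/32, [qq,q] = G_q/2 = 0
Gamma^p_ij = (G*[ij,p] - F*[ij,q])/(EG - F^2), Gamma^q_ij = (E*[ij,q] - F*[ij,p])/(EG - F^2)
Gamma_ppp = -1344/1513, Gamma_ppq = 0, Gamma_pqq = -2511/3026, Gamma_qpp = 0, Gamma_qpq = 18/31, Gamma_qqq = 0
X = (-1/3, 3/2), Y = (7/6, 3/2) at the point

Answer: (nabla_X Y)^p = 130789/108936, (nabla_X Y)^q = 193/31


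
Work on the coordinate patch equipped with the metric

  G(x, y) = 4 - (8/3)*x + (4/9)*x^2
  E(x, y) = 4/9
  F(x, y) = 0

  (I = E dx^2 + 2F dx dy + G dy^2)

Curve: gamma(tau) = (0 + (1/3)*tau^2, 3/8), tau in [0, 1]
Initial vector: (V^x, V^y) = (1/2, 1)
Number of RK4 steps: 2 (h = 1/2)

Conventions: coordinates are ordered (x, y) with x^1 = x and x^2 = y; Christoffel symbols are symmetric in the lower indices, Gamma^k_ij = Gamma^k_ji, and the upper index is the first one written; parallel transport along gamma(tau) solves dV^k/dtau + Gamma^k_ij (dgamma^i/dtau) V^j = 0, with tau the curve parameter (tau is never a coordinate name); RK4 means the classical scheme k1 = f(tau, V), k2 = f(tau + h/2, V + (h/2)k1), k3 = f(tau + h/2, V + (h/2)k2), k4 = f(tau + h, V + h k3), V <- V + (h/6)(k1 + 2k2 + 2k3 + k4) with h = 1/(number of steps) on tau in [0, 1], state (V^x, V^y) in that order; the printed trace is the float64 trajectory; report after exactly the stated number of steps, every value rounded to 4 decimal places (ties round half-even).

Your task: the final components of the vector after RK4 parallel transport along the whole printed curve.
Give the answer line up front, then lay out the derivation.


Answer: V^x = 0.5000, V^y = 1.1250

gamma'(tau) = ((2/3)*tau, 0); f(tau, V)^k = -Gamma^k_ij(gamma(tau)) gamma'^i(tau) V^j; h = 1/2; intermediate values shown to 6 dp
curve data and Christoffel symbols at the stage parameters:
  tau = 0.000000: gamma = (0.000000, 0.375000), gamma' = (0.000000, 0.000000); Gamma_xxx = 0.000000, Gamma_xxy = 0.000000, Gamma_xyy = 3.000000, Gamma_yxx = 0.000000, Gamma_yxy = -0.333333, Gamma_yyy = 0.000000
  tau = 0.250000: gamma = (0.020833, 0.375000), gamma' = (0.166667, 0.000000); Gamma_xxx = 0.000000, Gamma_xxy = 0.000000, Gamma_xyy = 2.979167, Gamma_yxx = 0.000000, Gamma_yxy = -0.335664, Gamma_yyy = 0.000000
  tau = 0.500000: gamma = (0.083333, 0.375000), gamma' = (0.333333, 0.000000); Gamma_xxx = 0.000000, Gamma_xxy = 0.000000, Gamma_xyy = 2.916667, Gamma_yxx = 0.000000, Gamma_yxy = -0.342857, Gamma_yyy = 0.000000
  tau = 0.750000: gamma = (0.187500, 0.375000), gamma' = (0.500000, 0.000000); Gamma_xxx = 0.000000, Gamma_xxy = 0.000000, Gamma_xyy = 2.812500, Gamma_yxx = 0.000000, Gamma_yxy = -0.355556, Gamma_yyy = 0.000000
  tau = 1.000000: gamma = (0.333333, 0.375000), gamma' = (0.666667, 0.000000); Gamma_xxx = 0.000000, Gamma_xxy = 0.000000, Gamma_xyy = 2.666667, Gamma_yxx = 0.000000, Gamma_yxy = -0.375000, Gamma_yyy = 0.000000
step 0: V^x = 0.5000, V^y = 1.0000
step 1: k1 = (0.000000, 0.000000), k2 = (0.000000, 0.055944), k3 = (0.000000, 0.056726), k4 = (0.000000, 0.117527); V <- V + (h/6)(k1 + 2k2 + 2k3 + k4): V^x = 0.5000, V^y = 1.0286
step 2: k1 = (0.000000, 0.117551), k2 = (0.000000, 0.188082), k3 = (0.000000, 0.191216), k4 = (0.000000, 0.281045); V <- V + (h/6)(k1 + 2k2 + 2k3 + k4): V^x = 0.5000, V^y = 1.1250


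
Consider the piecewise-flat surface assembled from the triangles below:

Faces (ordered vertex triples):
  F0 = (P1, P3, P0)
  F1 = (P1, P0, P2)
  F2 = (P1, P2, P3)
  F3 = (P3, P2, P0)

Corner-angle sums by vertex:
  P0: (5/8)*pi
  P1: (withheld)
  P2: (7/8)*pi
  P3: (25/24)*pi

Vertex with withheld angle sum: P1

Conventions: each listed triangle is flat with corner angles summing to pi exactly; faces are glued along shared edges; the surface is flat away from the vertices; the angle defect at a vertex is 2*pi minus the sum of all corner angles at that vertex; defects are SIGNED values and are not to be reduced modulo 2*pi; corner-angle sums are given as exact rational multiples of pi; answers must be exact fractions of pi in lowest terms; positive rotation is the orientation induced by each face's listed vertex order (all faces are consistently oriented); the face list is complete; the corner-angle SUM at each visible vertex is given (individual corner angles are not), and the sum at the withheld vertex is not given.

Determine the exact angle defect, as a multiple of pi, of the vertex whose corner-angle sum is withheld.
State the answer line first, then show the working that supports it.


Answer: defect(P1) = (13/24)*pi

V = 4, E = 6, F = 4; chi = V - E + F = 2
Gauss-Bonnet: total defect = 2*pi*chi = 4*pi; visible defects sum to (83/24)*pi


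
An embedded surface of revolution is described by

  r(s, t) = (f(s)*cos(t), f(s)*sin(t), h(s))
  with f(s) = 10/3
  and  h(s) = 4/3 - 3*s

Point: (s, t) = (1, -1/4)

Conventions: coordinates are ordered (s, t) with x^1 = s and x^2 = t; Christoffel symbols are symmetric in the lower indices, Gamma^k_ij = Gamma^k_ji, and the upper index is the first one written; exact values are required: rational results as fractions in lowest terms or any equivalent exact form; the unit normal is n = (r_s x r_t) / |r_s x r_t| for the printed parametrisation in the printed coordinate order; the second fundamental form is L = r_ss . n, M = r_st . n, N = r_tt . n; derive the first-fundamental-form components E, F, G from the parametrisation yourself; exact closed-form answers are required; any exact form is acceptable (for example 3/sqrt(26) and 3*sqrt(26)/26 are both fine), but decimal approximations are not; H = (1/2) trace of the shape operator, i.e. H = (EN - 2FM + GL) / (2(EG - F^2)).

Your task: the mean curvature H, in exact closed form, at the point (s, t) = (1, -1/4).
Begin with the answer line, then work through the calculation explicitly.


Answer: H = -3/20

f = 10/3, f' = 0, f'' = 0, h' = -3, h'' = 0
E = 9, F = 0, G = 100/9; answer radicand W^2 = 9
unnormalised second-form numerators: l = 0, m = 0, n = -10; L = l/sqrt(9), and similarly M = m/sqrt(W^2), N = n/sqrt(W^2)
H = (E*n - 2*F*m + G*l) / (2*(EG - F^2)*sqrt(W^2)); E*n - 2*F*m + G*l = -90, EG - F^2 = 100, so H = (-9/20)/sqrt(9)


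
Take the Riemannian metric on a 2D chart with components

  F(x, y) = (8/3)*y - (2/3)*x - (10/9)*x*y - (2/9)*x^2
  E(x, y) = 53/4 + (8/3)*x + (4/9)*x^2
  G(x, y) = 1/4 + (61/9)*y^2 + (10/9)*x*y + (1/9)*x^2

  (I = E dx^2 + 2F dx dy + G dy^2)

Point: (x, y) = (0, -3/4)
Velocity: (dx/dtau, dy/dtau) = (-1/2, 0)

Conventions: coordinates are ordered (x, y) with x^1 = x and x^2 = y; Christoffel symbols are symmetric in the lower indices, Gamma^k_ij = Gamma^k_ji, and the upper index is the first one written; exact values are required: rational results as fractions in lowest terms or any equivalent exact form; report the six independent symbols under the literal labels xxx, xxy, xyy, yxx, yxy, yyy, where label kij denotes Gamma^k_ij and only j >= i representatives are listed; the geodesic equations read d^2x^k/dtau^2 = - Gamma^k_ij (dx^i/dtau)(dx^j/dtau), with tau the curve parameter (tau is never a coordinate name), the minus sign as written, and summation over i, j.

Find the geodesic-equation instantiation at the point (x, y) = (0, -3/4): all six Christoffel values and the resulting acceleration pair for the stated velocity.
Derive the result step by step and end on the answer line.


E = 53/4, F = -2, G = 65/16 at the point
E_x = 8/3, E_y = 0, F_x = 1/6, F_y = 8/3, G_x = -5/6, G_y = -61/6
EG - F^2 = 3189/64;  g^inv = (64/3189) * [[65/16, 2], [2, 53/4]]
first-kind symbols [ij,l] = (1/2)(d_i g_jl + d_j g_il - d_l g_ij): [xx,x] = E_x/2 = 4/3, [xx,y] = F_x - E_y/2 = 1/6, [xy,x] = E_y/2 = 0, [xy,y] = G_x/2 = -5/12, [yy,x] = F_y - G_x/2 = 37/12, [yy,y] = G_y/2 = -61/12
Gamma^x_ij = (G*[ij,x] - F*[ij,y])/(EG - F^2), Gamma^y_ij = (E*[ij,y] - F*[ij,x])/(EG - F^2)
Gamma_xxx = 368/3189, Gamma_xxy = -160/9567, Gamma_xyy = 151/3189, Gamma_yxx = 104/1063, Gamma_yxy = -1060/9567, Gamma_yyy = -3916/3189
d^2x/dtau^2 = -(Gamma_xxx*(-1/2)^2 + 2*Gamma_xxy*(-1/2)*(0) + Gamma_xyy*(0)^2) = -92/3189
d^2y/dtau^2 = -(Gamma_yxx*(-1/2)^2 + 2*Gamma_yxy*(-1/2)*(0) + Gamma_yyy*(0)^2) = -26/1063

Answer: Gamma_xxx = 368/3189, Gamma_xxy = -160/9567, Gamma_xyy = 151/3189, Gamma_yxx = 104/1063, Gamma_yxy = -1060/9567, Gamma_yyy = -3916/3189; accelerations (d^2x/dtau^2, d^2y/dtau^2) = (-92/3189, -26/1063)


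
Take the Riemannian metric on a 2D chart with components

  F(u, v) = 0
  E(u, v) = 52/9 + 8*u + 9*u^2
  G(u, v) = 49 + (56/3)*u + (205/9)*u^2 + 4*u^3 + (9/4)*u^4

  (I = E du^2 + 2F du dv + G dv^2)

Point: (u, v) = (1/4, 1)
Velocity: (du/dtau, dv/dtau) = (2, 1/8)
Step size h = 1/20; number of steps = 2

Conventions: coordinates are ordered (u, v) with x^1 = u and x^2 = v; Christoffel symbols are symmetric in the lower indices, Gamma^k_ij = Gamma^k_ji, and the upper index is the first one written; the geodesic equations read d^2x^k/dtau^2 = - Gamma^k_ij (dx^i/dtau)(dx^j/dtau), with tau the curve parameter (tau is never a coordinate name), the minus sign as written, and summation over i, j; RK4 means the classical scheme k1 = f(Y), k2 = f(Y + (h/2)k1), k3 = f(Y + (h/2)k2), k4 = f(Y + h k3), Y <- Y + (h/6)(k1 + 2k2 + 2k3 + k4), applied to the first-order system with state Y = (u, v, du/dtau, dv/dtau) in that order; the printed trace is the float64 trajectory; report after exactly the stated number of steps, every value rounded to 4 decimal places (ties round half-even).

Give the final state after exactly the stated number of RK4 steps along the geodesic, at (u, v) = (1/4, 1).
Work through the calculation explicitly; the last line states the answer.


f(Y) = (du/dtau, dv/dtau, -Gamma^u_ij Y'^i Y'^j, -Gamma^v_ij Y'^i Y'^j) with the Gammas evaluated at the stage position; h = 0.050000; intermediate values shown to 6 dp
step 0: u = 0.2500, v = 1.0000, du/dtau = 2.0000, dv/dtau = 0.1250
step 1:
  k1: at (u, v) = (0.250000, 1.000000), (du/dtau, dv/dtau) = (2.000000, 0.125000); Gamma_uuu = 0.749376, Gamma_uuv = 0.000000, Gamma_uvv = -1.855225, Gamma_vuu = 0.000000, Gamma_vuv = 0.280505, Gamma_vvv = 0.000000; k1 = (2.000000, 0.125000, -2.968514, -0.140252)
  k2: at (u, v) = (0.300000, 1.003125), (du/dtau, dv/dtau) = (1.925787, 0.121494); Gamma_uuu = 0.745457, Gamma_uuv = 0.000000, Gamma_uvv = -1.872339, Gamma_vuu = 0.000000, Gamma_vuv = 0.296395, Gamma_vvv = 0.000000; k2 = (1.925787, 0.121494, -2.737006, -0.138695)
  k3: at (u, v) = (0.298145, 1.003037), (du/dtau, dv/dtau) = (1.931575, 0.121533); Gamma_uuu = 0.745659, Gamma_uuv = 0.000000, Gamma_uvv = -1.871818, Gamma_vuu = 0.000000, Gamma_vuv = 0.295818, Gamma_vvv = 0.000000; k3 = (1.931575, 0.121533, -2.754393, -0.138886)
  k4: at (u, v) = (0.346579, 1.006077), (du/dtau, dv/dtau) = (1.862280, 0.118056); Gamma_uuu = 0.739162, Gamma_uuv = 0.000000, Gamma_uvv = -1.882961, Gamma_vuu = 0.000000, Gamma_vuv = 0.310519, Gamma_vvv = 0.000000; k4 = (1.862280, 0.118056, -2.537236, -0.136537)
  Y <- Y + (h/6)(k1 + 2k2 + 2k3 + k4): u = 0.3465, v = 1.0061, du/dtau = 1.8626, dv/dtau = 0.1181
step 2:
  k1: at (u, v) = (0.346475, 1.006076), (du/dtau, dv/dtau) = (1.862595, 0.118067); Gamma_uuu = 0.739178, Gamma_uuv = 0.000000, Gamma_uvv = -1.882942, Gamma_vuu = 0.000000, Gamma_vuv = 0.310488, Gamma_vvv = 0.000000; k1 = (1.862595, 0.118067, -2.538156, -0.136559)
  k2: at (u, v) = (0.393040, 1.009028), (du/dtau, dv/dtau) = (1.799142, 0.114653); Gamma_uuu = 0.730901, Gamma_uuv = 0.000000, Gamma_uvv = -1.889568, Gamma_vuu = 0.000000, Gamma_vuv = 0.323946, Gamma_vvv = 0.000000; k2 = (1.799142, 0.114653, -2.341022, -0.133645)
  k3: at (u, v) = (0.391454, 1.008942), (du/dtau, dv/dtau) = (1.804070, 0.114726); Gamma_uuu = 0.731211, Gamma_uuv = 0.000000, Gamma_uvv = -1.889398, Gamma_vuu = 0.000000, Gamma_vuv = 0.323499, Gamma_vvv = 0.000000; k3 = (1.804070, 0.114726, -2.354980, -0.133911)
  k4: at (u, v) = (0.436679, 1.011812), (du/dtau, dv/dtau) = (1.744846, 0.111371); Gamma_uuu = 0.721746, Gamma_uuv = 0.000000, Gamma_uvv = -1.892963, Gamma_vuu = 0.000000, Gamma_vuv = 0.335953, Gamma_vvv = 0.000000; k4 = (1.744846, 0.111371, -2.173867, -0.130569)
  Y <- Y + (h/6)(k1 + 2k2 + 2k3 + k4): u = 0.4366, v = 1.0118, du/dtau = 1.7451, dv/dtau = 0.1114

Answer: u = 0.4366, v = 1.0118, du/dtau = 1.7451, dv/dtau = 0.1114


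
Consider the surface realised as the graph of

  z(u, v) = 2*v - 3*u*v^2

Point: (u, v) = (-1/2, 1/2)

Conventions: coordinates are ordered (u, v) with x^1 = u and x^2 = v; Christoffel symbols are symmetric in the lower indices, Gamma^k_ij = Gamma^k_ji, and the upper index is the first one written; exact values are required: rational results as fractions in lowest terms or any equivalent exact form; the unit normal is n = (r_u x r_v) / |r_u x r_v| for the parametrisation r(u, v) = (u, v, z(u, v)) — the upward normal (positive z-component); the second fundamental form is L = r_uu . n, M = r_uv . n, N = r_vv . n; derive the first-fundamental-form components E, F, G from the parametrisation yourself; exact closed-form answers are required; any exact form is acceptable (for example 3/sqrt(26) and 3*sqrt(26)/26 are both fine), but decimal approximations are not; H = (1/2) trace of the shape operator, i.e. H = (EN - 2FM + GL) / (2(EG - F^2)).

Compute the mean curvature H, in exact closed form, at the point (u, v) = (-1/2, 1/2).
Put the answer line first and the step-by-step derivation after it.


Answer: H = -354*sqrt(221)/48841

z_u = -3/4, z_v = 7/2, z_uu = 0, z_uv = -3, z_vv = 3
E = 25/16, F = -21/8, G = 53/4; answer radicand W^2 = 221/16
unnormalised second-form numerators: l = 0, m = -3, n = 3; L = l/sqrt(221/16), and similarly M = m/sqrt(W^2), N = n/sqrt(W^2)
H = (E*n - 2*F*m + G*l) / (2*(EG - F^2)*sqrt(W^2)); E*n - 2*F*m + G*l = -177/16, EG - F^2 = 221/16, so H = (-177/442)/sqrt(221/16)


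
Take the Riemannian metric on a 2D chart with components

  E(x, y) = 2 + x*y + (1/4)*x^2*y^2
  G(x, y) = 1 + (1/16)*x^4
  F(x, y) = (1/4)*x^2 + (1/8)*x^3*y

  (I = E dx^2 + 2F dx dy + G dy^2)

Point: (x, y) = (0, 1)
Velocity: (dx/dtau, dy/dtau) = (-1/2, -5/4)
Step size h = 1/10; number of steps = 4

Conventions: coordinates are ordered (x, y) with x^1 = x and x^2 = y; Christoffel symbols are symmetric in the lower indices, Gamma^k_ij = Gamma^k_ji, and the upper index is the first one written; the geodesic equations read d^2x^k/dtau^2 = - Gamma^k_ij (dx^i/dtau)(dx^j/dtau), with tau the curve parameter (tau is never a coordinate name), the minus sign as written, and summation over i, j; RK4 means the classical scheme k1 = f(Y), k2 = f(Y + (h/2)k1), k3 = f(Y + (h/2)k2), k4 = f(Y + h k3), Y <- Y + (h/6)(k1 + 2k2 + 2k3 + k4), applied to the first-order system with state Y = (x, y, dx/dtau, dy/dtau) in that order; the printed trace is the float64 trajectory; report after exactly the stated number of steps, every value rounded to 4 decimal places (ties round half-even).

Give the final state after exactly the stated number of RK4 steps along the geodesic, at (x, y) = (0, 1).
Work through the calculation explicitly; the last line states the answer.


f(Y) = (dx/dtau, dy/dtau, -Gamma^x_ij Y'^i Y'^j, -Gamma^y_ij Y'^i Y'^j) with the Gammas evaluated at the stage position; h = 0.100000; intermediate values shown to 6 dp
step 0: x = 0.0000, y = 1.0000, dx/dtau = -0.5000, dy/dtau = -1.2500
step 1:
  k1: at (x, y) = (0.000000, 1.000000), (dx/dtau, dy/dtau) = (-0.500000, -1.250000); Gamma_xxx = 0.250000, Gamma_xxy = 0.000000, Gamma_xyy = 0.000000, Gamma_yxx = 0.000000, Gamma_yxy = 0.000000, Gamma_yyy = 0.000000; k1 = (-0.500000, -1.250000, -0.062500, 0.000000)
  k2: at (x, y) = (-0.025000, 0.937500), (dx/dtau, dy/dtau) = (-0.503125, -1.250000); Gamma_xxx = 0.234359, Gamma_xxy = -0.006250, Gamma_xyy = 0.000000, Gamma_yxx = 0.000037, Gamma_yxy = -0.000001, Gamma_yyy = 0.000000; k2 = (-0.503125, -1.250000, -0.051464, -0.000008)
  k3: at (x, y) = (-0.025156, 0.937500), (dx/dtau, dy/dtau) = (-0.502573, -1.250000); Gamma_xxx = 0.234359, Gamma_xxy = -0.006289, Gamma_xyy = 0.000000, Gamma_yxx = 0.000038, Gamma_yxy = -0.000001, Gamma_yyy = 0.000000; k3 = (-0.502573, -1.250000, -0.051293, -0.000008)
  k4: at (x, y) = (-0.050257, 0.875000), (dx/dtau, dy/dtau) = (-0.505129, -1.250001); Gamma_xxx = 0.218696, Gamma_xxy = -0.012561, Gamma_xyy = 0.000000, Gamma_yxx = 0.000141, Gamma_yxy = -0.000008, Gamma_yyy = 0.000000; k4 = (-0.505129, -1.250001, -0.039939, -0.000026)
  Y <- Y + (h/6)(k1 + 2k2 + 2k3 + k4): x = -0.0503, y = 0.8750, dx/dtau = -0.5051, dy/dtau = -1.2500
step 2:
  k1: at (x, y) = (-0.050275, 0.875000), (dx/dtau, dy/dtau) = (-0.505133, -1.250001); Gamma_xxx = 0.218696, Gamma_xxy = -0.012566, Gamma_xyy = 0.000000, Gamma_yxx = 0.000141, Gamma_yxy = -0.000008, Gamma_yyy = 0.000000; k1 = (-0.505133, -1.250001, -0.039934, -0.000026)
  k2: at (x, y) = (-0.075532, 0.812500), (dx/dtau, dy/dtau) = (-0.507129, -1.250002); Gamma_xxx = 0.203026, Gamma_xxy = -0.018874, Gamma_xyy = 0.000000, Gamma_yxx = 0.000299, Gamma_yxy = -0.000028, Gamma_yyy = 0.000000; k2 = (-0.507129, -1.250002, -0.028286, -0.000042)
  k3: at (x, y) = (-0.075632, 0.812500), (dx/dtau, dy/dtau) = (-0.506547, -1.250003); Gamma_xxx = 0.203026, Gamma_xxy = -0.018899, Gamma_xyy = 0.000000, Gamma_yxx = 0.000300, Gamma_yxy = -0.000028, Gamma_yyy = 0.000000; k3 = (-0.506547, -1.250003, -0.028162, -0.000042)
  k4: at (x, y) = (-0.100930, 0.750000), (dx/dtau, dy/dtau) = (-0.507949, -1.250005); Gamma_xxx = 0.187360, Gamma_xxy = -0.025214, Gamma_xyy = 0.000000, Gamma_yxx = 0.000496, Gamma_yxy = -0.000067, Gamma_yyy = 0.000000; k4 = (-0.507949, -1.250005, -0.016323, -0.000043)
  Y <- Y + (h/6)(k1 + 2k2 + 2k3 + k4): x = -0.1009, y = 0.7500, dx/dtau = -0.5080, dy/dtau = -1.2500
step 3:
  k1: at (x, y) = (-0.100949, 0.750000), (dx/dtau, dy/dtau) = (-0.507952, -1.250005); Gamma_xxx = 0.187360, Gamma_xxy = -0.025218, Gamma_xyy = 0.000000, Gamma_yxx = 0.000496, Gamma_yxy = -0.000067, Gamma_yyy = 0.000000; k1 = (-0.507952, -1.250005, -0.016317, -0.000043)
  k2: at (x, y) = (-0.126347, 0.687499), (dx/dtau, dy/dtau) = (-0.508768, -1.250007); Gamma_xxx = 0.171704, Gamma_xxy = -0.031555, Gamma_xyy = 0.000000, Gamma_yxx = 0.000716, Gamma_yxy = -0.000132, Gamma_yyy = 0.000000; k2 = (-0.508768, -1.250007, -0.004309, -0.000018)
  k3: at (x, y) = (-0.126388, 0.687499), (dx/dtau, dy/dtau) = (-0.508167, -1.250006); Gamma_xxx = 0.171704, Gamma_xxy = -0.031566, Gamma_xyy = 0.000000, Gamma_yxx = 0.000717, Gamma_yxy = -0.000132, Gamma_yyy = 0.000000; k3 = (-0.508167, -1.250006, -0.004238, -0.000018)
  k4: at (x, y) = (-0.151766, 0.624999), (dx/dtau, dy/dtau) = (-0.508376, -1.250007); Gamma_xxx = 0.156063, Gamma_xxy = -0.037896, Gamma_xyy = 0.000000, Gamma_yxx = 0.000943, Gamma_yxy = -0.000229, Gamma_yyy = 0.000000; k4 = (-0.508376, -1.250007, 0.007830, 0.000047)
  Y <- Y + (h/6)(k1 + 2k2 + 2k3 + k4): x = -0.1518, y = 0.6250, dx/dtau = -0.5084, dy/dtau = -1.2500
step 4:
  k1: at (x, y) = (-0.151786, 0.624999), (dx/dtau, dy/dtau) = (-0.508378, -1.250006); Gamma_xxx = 0.156063, Gamma_xxy = -0.037901, Gamma_xyy = 0.000000, Gamma_yxx = 0.000944, Gamma_yxy = -0.000229, Gamma_yyy = 0.000000; k1 = (-0.508378, -1.250006, 0.007836, 0.000047)
  k2: at (x, y) = (-0.177205, 0.562499), (dx/dtau, dy/dtau) = (-0.507986, -1.250004); Gamma_xxx = 0.140437, Gamma_xxy = -0.044242, Gamma_xyy = 0.000000, Gamma_yxx = 0.001160, Gamma_yxy = -0.000366, Gamma_yyy = 0.000000; k2 = (-0.507986, -1.250004, 0.019946, 0.000165)
  k3: at (x, y) = (-0.177185, 0.562499), (dx/dtau, dy/dtau) = (-0.507381, -1.249998); Gamma_xxx = 0.140437, Gamma_xxy = -0.044237, Gamma_xyy = 0.000000, Gamma_yxx = 0.001160, Gamma_yxy = -0.000365, Gamma_yyy = 0.000000; k3 = (-0.507381, -1.249998, 0.019959, 0.000165)
  k4: at (x, y) = (-0.202524, 0.499999), (dx/dtau, dy/dtau) = (-0.506382, -1.249990); Gamma_xxx = 0.124824, Gamma_xxy = -0.050560, Gamma_xyy = 0.000000, Gamma_yxx = 0.001348, Gamma_yxy = -0.000546, Gamma_yyy = 0.000000; k4 = (-0.506382, -1.249990, 0.031998, 0.000346)
  Y <- Y + (h/6)(k1 + 2k2 + 2k3 + k4): x = -0.2025, y = 0.5000, dx/dtau = -0.5064, dy/dtau = -1.2500

Answer: x = -0.2025, y = 0.5000, dx/dtau = -0.5064, dy/dtau = -1.2500
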